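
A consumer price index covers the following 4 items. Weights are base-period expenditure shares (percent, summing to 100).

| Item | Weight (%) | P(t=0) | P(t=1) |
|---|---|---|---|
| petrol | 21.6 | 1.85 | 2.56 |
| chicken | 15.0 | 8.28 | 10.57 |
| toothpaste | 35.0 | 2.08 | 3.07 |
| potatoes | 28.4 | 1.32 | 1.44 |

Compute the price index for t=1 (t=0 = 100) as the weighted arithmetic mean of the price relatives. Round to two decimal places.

131.68

petrol: 21.6 × (2.56/1.85) = 21.6 × 1.383784 = 29.8897
chicken: 15.0 × (10.57/8.28) = 15.0 × 1.276570 = 19.1486
toothpaste: 35.0 × (3.07/2.08) = 35.0 × 1.475962 = 51.6587
potatoes: 28.4 × (1.44/1.32) = 28.4 × 1.090909 = 30.9818
Index = Σ wᵢ·(p₁ᵢ/p₀ᵢ) = 29.8897 + 19.1486 + 51.6587 + 30.9818 = 131.6788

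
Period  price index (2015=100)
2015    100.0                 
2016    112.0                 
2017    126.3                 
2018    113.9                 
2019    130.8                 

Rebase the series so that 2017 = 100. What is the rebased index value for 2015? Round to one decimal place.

79.2

Rebased(2015) = 100.0 / 126.3 × 100 = 79.1766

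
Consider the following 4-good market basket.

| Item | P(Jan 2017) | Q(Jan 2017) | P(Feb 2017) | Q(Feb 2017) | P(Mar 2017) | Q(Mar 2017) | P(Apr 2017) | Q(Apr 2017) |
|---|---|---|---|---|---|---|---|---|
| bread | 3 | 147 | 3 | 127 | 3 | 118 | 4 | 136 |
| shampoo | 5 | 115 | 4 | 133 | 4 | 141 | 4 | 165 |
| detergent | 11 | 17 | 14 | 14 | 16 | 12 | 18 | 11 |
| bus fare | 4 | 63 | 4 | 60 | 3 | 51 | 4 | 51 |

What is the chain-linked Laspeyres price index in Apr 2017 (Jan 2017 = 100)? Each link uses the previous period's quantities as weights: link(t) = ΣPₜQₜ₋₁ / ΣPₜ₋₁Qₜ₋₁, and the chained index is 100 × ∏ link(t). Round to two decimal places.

107.60

Link Jan 2017→Feb 2017:
ΣP(Feb 2017)Q(Jan 2017) = 3×147 + 4×115 + 14×17 + 4×63 = 441 + 460 + 238 + 252 = 1391
ΣP(Jan 2017)Q(Jan 2017) = 3×147 + 5×115 + 11×17 + 4×63 = 441 + 575 + 187 + 252 = 1455
link = 1391/1455 = 0.956014
Link Feb 2017→Mar 2017:
ΣP(Mar 2017)Q(Feb 2017) = 3×127 + 4×133 + 16×14 + 3×60 = 381 + 532 + 224 + 180 = 1317
ΣP(Feb 2017)Q(Feb 2017) = 3×127 + 4×133 + 14×14 + 4×60 = 381 + 532 + 196 + 240 = 1349
link = 1317/1349 = 0.976279
Link Mar 2017→Apr 2017:
ΣP(Apr 2017)Q(Mar 2017) = 4×118 + 4×141 + 18×12 + 4×51 = 472 + 564 + 216 + 204 = 1456
ΣP(Mar 2017)Q(Mar 2017) = 3×118 + 4×141 + 16×12 + 3×51 = 354 + 564 + 192 + 153 = 1263
link = 1456/1263 = 1.152811
Chained index = 100 × 0.956014 × 0.976279 × 1.152811 = 107.5960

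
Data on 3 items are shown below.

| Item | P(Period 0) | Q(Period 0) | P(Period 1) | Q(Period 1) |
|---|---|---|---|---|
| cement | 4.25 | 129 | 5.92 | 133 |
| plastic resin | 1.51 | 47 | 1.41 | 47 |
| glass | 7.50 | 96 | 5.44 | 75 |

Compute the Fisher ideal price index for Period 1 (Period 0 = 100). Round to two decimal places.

Laspeyres component (base-period weights):
ΣP(Period 1)Q(Period 0) = 5.92×129 + 1.41×47 + 5.44×96 = 763.68 + 66.27 + 522.24 = 1352.19
ΣP(Period 0)Q(Period 0) = 4.25×129 + 1.51×47 + 7.50×96 = 548.25 + 70.97 + 720 = 1339.22
L = 1352.19 / 1339.22 × 100 = 100.9685
Paasche component (current-period weights):
ΣP(Period 1)Q(Period 1) = 5.92×133 + 1.41×47 + 5.44×75 = 787.36 + 66.27 + 408 = 1261.63
ΣP(Period 0)Q(Period 1) = 4.25×133 + 1.51×47 + 7.50×75 = 565.25 + 70.97 + 562.5 = 1198.72
P = 1261.63 / 1198.72 × 100 = 105.2481
Fisher = √(L × P) = √(100.9685 × 105.2481) = 103.0861

103.09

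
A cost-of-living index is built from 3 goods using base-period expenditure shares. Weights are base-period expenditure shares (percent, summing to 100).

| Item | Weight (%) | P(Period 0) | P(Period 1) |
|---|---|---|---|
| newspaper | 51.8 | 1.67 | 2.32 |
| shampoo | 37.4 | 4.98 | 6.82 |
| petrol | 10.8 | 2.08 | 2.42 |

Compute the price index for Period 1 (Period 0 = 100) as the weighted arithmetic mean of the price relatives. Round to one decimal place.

135.7

newspaper: 51.8 × (2.32/1.67) = 51.8 × 1.389222 = 71.9617
shampoo: 37.4 × (6.82/4.98) = 37.4 × 1.369478 = 51.2185
petrol: 10.8 × (2.42/2.08) = 10.8 × 1.163462 = 12.5654
Index = Σ wᵢ·(p₁ᵢ/p₀ᵢ) = 71.9617 + 51.2185 + 12.5654 = 135.7455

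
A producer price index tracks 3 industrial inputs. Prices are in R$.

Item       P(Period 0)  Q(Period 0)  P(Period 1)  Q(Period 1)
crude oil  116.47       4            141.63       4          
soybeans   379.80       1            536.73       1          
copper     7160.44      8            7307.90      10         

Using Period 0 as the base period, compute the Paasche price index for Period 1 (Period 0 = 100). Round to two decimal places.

102.39

Paasche price index uses current-period quantities as weights.
ΣP(Period 1)·Q(Period 1) = 141.63×4 + 536.73×1 + 7307.90×10 = 566.52 + 536.73 + 73079 = 74182.25
ΣP(Period 0)·Q(Period 1) = 116.47×4 + 379.80×1 + 7160.44×10 = 465.88 + 379.8 + 71604.4 = 72450.08
Index = 74182.25 / 72450.08 × 100 = 102.3908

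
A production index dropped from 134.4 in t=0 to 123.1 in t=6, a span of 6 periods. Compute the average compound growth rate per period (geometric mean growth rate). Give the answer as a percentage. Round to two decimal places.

-1.45%

Growth factor = (123.1/134.4)^(1/6) = (0.915923)^(1/6) = 0.985469
Growth rate = 0.985469 − 1 = -0.014531 = -1.4531%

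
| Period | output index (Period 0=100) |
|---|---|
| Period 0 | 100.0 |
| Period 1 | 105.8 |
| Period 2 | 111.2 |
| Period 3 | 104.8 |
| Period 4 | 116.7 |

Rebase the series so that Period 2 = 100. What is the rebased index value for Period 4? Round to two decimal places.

104.95

Rebased(Period 4) = 116.7 / 111.2 × 100 = 104.9460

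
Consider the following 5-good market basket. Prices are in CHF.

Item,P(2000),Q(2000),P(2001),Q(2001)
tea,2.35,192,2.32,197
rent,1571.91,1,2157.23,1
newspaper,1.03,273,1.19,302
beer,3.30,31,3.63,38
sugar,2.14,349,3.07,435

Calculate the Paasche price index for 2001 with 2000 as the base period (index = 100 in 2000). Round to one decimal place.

130.7

Paasche price index uses current-period quantities as weights.
ΣP(2001)·Q(2001) = 2.32×197 + 2157.23×1 + 1.19×302 + 3.63×38 + 3.07×435 = 457.04 + 2157.23 + 359.38 + 137.94 + 1335.45 = 4447.04
ΣP(2000)·Q(2001) = 2.35×197 + 1571.91×1 + 1.03×302 + 3.30×38 + 2.14×435 = 462.95 + 1571.91 + 311.06 + 125.4 + 930.9 = 3402.22
Index = 4447.04 / 3402.22 × 100 = 130.7099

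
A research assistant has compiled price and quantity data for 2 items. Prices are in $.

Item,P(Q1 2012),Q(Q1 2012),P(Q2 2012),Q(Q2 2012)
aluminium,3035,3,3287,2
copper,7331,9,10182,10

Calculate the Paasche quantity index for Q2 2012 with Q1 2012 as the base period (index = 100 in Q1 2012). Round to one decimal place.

106.8

Paasche quantity index uses current-period prices as weights.
ΣP(Q2 2012)·Q(Q2 2012) = 3287×2 + 10182×10 = 6574 + 101820 = 108394
ΣP(Q2 2012)·Q(Q1 2012) = 3287×3 + 10182×9 = 9861 + 91638 = 101499
Index = 108394 / 101499 × 100 = 106.7932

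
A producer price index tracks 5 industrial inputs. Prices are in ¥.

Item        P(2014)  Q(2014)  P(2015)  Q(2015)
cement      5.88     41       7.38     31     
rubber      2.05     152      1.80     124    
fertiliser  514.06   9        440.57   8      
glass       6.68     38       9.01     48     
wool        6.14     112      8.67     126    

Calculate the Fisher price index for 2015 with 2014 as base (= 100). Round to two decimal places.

Laspeyres component (base-period weights):
ΣP(2015)Q(2014) = 7.38×41 + 1.80×152 + 440.57×9 + 9.01×38 + 8.67×112 = 302.58 + 273.6 + 3965.13 + 342.38 + 971.04 = 5854.73
ΣP(2014)Q(2014) = 5.88×41 + 2.05×152 + 514.06×9 + 6.68×38 + 6.14×112 = 241.08 + 311.6 + 4626.54 + 253.84 + 687.68 = 6120.74
L = 5854.73 / 6120.74 × 100 = 95.6540
Paasche component (current-period weights):
ΣP(2015)Q(2015) = 7.38×31 + 1.80×124 + 440.57×8 + 9.01×48 + 8.67×126 = 228.78 + 223.2 + 3524.56 + 432.48 + 1092.42 = 5501.44
ΣP(2014)Q(2015) = 5.88×31 + 2.05×124 + 514.06×8 + 6.68×48 + 6.14×126 = 182.28 + 254.2 + 4112.48 + 320.64 + 773.64 = 5643.24
P = 5501.44 / 5643.24 × 100 = 97.4873
Fisher = √(L × P) = √(95.6540 × 97.4873) = 96.5663

96.57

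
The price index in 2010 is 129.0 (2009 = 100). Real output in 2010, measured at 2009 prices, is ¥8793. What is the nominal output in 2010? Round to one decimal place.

11343.0

Nominal = Real × (Index/100) = 8793 × (129.0/100)
        = 8793 × 1.290 = 11342.9700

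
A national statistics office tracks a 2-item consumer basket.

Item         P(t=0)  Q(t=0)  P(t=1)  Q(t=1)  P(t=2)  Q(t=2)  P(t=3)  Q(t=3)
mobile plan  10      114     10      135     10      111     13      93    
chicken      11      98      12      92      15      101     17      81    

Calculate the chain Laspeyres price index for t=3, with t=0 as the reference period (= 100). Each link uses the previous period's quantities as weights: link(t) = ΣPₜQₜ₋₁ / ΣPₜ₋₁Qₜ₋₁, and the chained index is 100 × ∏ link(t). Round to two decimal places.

139.84

Link t=0→t=1:
ΣP(t=1)Q(t=0) = 10×114 + 12×98 = 1140 + 1176 = 2316
ΣP(t=0)Q(t=0) = 10×114 + 11×98 = 1140 + 1078 = 2218
link = 2316/2218 = 1.044184
Link t=1→t=2:
ΣP(t=2)Q(t=1) = 10×135 + 15×92 = 1350 + 1380 = 2730
ΣP(t=1)Q(t=1) = 10×135 + 12×92 = 1350 + 1104 = 2454
link = 2730/2454 = 1.112469
Link t=2→t=3:
ΣP(t=3)Q(t=2) = 13×111 + 17×101 = 1443 + 1717 = 3160
ΣP(t=2)Q(t=2) = 10×111 + 15×101 = 1110 + 1515 = 2625
link = 3160/2625 = 1.203810
Chained index = 100 × 1.044184 × 1.112469 × 1.203810 = 139.8373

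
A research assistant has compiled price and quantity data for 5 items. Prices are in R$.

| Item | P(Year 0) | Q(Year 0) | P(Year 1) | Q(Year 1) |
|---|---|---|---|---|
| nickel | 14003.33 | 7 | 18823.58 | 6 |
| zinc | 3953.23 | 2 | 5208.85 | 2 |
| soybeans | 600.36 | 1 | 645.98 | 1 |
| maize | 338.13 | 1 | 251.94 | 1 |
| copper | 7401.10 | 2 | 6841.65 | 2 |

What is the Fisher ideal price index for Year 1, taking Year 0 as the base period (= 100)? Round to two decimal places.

128.48

Laspeyres component (base-period weights):
ΣP(Year 1)Q(Year 0) = 18823.58×7 + 5208.85×2 + 645.98×1 + 251.94×1 + 6841.65×2 = 131765.06 + 10417.7 + 645.98 + 251.94 + 13683.3 = 156763.98
ΣP(Year 0)Q(Year 0) = 14003.33×7 + 3953.23×2 + 600.36×1 + 338.13×1 + 7401.10×2 = 98023.31 + 7906.46 + 600.36 + 338.13 + 14802.2 = 121670.46
L = 156763.98 / 121670.46 × 100 = 128.8431
Paasche component (current-period weights):
ΣP(Year 1)Q(Year 1) = 18823.58×6 + 5208.85×2 + 645.98×1 + 251.94×1 + 6841.65×2 = 112941.48 + 10417.7 + 645.98 + 251.94 + 13683.3 = 137940.4
ΣP(Year 0)Q(Year 1) = 14003.33×6 + 3953.23×2 + 600.36×1 + 338.13×1 + 7401.10×2 = 84019.98 + 7906.46 + 600.36 + 338.13 + 14802.2 = 107667.13
P = 137940.4 / 107667.13 × 100 = 128.1175
Fisher = √(L × P) = √(128.8431 × 128.1175) = 128.4798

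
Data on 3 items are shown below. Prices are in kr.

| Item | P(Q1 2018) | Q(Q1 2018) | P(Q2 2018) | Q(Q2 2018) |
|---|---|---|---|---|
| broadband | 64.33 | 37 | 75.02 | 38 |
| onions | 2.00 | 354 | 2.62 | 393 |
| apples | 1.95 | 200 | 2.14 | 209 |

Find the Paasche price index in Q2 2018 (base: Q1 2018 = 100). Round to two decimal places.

Paasche price index uses current-period quantities as weights.
ΣP(Q2 2018)·Q(Q2 2018) = 75.02×38 + 2.62×393 + 2.14×209 = 2850.76 + 1029.66 + 447.26 = 4327.68
ΣP(Q1 2018)·Q(Q2 2018) = 64.33×38 + 2.00×393 + 1.95×209 = 2444.54 + 786 + 407.55 = 3638.09
Index = 4327.68 / 3638.09 × 100 = 118.9547

118.95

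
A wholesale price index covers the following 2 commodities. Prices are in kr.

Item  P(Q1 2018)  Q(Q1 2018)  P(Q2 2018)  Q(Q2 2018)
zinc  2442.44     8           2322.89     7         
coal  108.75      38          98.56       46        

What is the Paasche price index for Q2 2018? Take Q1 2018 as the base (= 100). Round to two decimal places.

Paasche price index uses current-period quantities as weights.
ΣP(Q2 2018)·Q(Q2 2018) = 2322.89×7 + 98.56×46 = 16260.23 + 4533.76 = 20793.99
ΣP(Q1 2018)·Q(Q2 2018) = 2442.44×7 + 108.75×46 = 17097.08 + 5002.5 = 22099.58
Index = 20793.99 / 22099.58 × 100 = 94.0922

94.09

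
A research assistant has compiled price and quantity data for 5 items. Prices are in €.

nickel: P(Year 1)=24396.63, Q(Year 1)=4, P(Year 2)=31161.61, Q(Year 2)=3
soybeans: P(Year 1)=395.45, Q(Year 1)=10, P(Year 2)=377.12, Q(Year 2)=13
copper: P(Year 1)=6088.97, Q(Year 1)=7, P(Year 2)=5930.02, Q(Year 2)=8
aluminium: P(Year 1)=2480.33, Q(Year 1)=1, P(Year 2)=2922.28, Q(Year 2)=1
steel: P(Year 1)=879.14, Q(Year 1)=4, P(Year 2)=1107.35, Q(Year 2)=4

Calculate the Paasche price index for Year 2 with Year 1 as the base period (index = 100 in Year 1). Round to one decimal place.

115.1

Paasche price index uses current-period quantities as weights.
ΣP(Year 2)·Q(Year 2) = 31161.61×3 + 377.12×13 + 5930.02×8 + 2922.28×1 + 1107.35×4 = 93484.83 + 4902.56 + 47440.16 + 2922.28 + 4429.4 = 153179.23
ΣP(Year 1)·Q(Year 2) = 24396.63×3 + 395.45×13 + 6088.97×8 + 2480.33×1 + 879.14×4 = 73189.89 + 5140.85 + 48711.76 + 2480.33 + 3516.56 = 133039.39
Index = 153179.23 / 133039.39 × 100 = 115.1383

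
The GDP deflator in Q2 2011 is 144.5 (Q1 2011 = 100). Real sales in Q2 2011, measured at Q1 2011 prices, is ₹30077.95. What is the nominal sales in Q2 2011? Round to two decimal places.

43462.64

Nominal = Real × (Index/100) = 30077.95 × (144.5/100)
        = 30077.95 × 1.445 = 43462.6378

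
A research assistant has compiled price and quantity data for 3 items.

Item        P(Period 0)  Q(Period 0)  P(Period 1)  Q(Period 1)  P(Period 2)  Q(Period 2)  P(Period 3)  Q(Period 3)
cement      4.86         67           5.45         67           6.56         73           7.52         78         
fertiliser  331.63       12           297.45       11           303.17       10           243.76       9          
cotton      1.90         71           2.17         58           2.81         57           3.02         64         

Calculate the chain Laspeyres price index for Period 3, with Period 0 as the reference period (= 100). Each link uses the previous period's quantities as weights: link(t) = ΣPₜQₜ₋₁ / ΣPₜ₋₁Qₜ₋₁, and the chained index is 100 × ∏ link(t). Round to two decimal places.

82.91

Link Period 0→Period 1:
ΣP(Period 1)Q(Period 0) = 5.45×67 + 297.45×12 + 2.17×71 = 365.15 + 3569.4 + 154.07 = 4088.62
ΣP(Period 0)Q(Period 0) = 4.86×67 + 331.63×12 + 1.90×71 = 325.62 + 3979.56 + 134.9 = 4440.08
link = 4088.62/4440.08 = 0.920844
Link Period 1→Period 2:
ΣP(Period 2)Q(Period 1) = 6.56×67 + 303.17×11 + 2.81×58 = 439.52 + 3334.87 + 162.98 = 3937.37
ΣP(Period 1)Q(Period 1) = 5.45×67 + 297.45×11 + 2.17×58 = 365.15 + 3271.95 + 125.86 = 3762.96
link = 3937.37/3762.96 = 1.046349
Link Period 2→Period 3:
ΣP(Period 3)Q(Period 2) = 7.52×73 + 243.76×10 + 3.02×57 = 548.96 + 2437.6 + 172.14 = 3158.7
ΣP(Period 2)Q(Period 2) = 6.56×73 + 303.17×10 + 2.81×57 = 478.88 + 3031.7 + 160.17 = 3670.75
link = 3158.7/3670.75 = 0.860505
Chained index = 100 × 0.920844 × 1.046349 × 0.860505 = 82.9118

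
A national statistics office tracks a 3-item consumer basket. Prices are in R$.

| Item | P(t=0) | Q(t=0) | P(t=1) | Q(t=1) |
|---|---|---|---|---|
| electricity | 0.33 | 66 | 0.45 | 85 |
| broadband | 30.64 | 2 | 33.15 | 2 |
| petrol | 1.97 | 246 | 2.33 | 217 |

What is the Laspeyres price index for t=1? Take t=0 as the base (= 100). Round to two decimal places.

117.88

Laspeyres price index uses base-period quantities as weights.
ΣP(t=1)·Q(t=0) = 0.45×66 + 33.15×2 + 2.33×246 = 29.7 + 66.3 + 573.18 = 669.18
ΣP(t=0)·Q(t=0) = 0.33×66 + 30.64×2 + 1.97×246 = 21.78 + 61.28 + 484.62 = 567.68
Index = 669.18 / 567.68 × 100 = 117.8798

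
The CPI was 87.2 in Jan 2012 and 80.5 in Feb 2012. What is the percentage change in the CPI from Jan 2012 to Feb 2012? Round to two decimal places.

-7.68%

Change = (80.5 − 87.2) / 87.2 × 100
       = -6.7 / 87.2 × 100 = -7.6835%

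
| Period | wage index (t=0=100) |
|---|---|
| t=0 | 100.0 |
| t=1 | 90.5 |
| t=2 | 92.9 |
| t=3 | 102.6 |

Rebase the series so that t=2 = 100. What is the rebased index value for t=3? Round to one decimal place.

Rebased(t=3) = 102.6 / 92.9 × 100 = 110.4413

110.4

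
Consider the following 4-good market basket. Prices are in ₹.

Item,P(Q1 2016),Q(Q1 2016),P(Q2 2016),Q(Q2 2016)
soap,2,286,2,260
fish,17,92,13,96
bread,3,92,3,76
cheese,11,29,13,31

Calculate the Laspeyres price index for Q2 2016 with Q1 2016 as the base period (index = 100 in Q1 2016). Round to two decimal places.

Laspeyres price index uses base-period quantities as weights.
ΣP(Q2 2016)·Q(Q1 2016) = 2×286 + 13×92 + 3×92 + 13×29 = 572 + 1196 + 276 + 377 = 2421
ΣP(Q1 2016)·Q(Q1 2016) = 2×286 + 17×92 + 3×92 + 11×29 = 572 + 1564 + 276 + 319 = 2731
Index = 2421 / 2731 × 100 = 88.6488

88.65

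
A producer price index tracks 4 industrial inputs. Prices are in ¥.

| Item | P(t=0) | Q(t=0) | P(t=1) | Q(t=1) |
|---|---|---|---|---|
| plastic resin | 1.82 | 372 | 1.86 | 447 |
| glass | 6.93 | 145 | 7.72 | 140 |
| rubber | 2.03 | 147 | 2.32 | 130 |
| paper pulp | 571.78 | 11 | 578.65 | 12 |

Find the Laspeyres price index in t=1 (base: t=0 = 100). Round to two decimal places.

Laspeyres price index uses base-period quantities as weights.
ΣP(t=1)·Q(t=0) = 1.86×372 + 7.72×145 + 2.32×147 + 578.65×11 = 691.92 + 1119.4 + 341.04 + 6365.15 = 8517.51
ΣP(t=0)·Q(t=0) = 1.82×372 + 6.93×145 + 2.03×147 + 571.78×11 = 677.04 + 1004.85 + 298.41 + 6289.58 = 8269.88
Index = 8517.51 / 8269.88 × 100 = 102.9944

102.99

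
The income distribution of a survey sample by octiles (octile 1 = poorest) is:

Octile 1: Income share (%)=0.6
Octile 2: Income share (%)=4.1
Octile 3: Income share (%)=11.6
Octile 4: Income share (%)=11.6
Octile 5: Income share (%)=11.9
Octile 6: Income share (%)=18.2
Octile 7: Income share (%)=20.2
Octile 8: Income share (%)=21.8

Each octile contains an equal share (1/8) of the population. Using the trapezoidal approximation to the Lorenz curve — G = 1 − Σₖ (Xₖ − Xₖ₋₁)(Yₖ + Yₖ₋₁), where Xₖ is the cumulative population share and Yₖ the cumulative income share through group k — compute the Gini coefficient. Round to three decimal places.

0.311

Cumulative income shares Yₖ: 0.0060, 0.0470, 0.1630, 0.2790, 0.3980, 0.5800, 0.7820, 1.0000
Σ (Xₖ−Xₖ₋₁)(Yₖ+Yₖ₋₁) = (1/8)(0.0060+0.0000) + (1/8)(0.0470+0.0060) + (1/8)(0.1630+0.0470) + (1/8)(0.2790+0.1630) + (1/8)(0.3980+0.2790) + (1/8)(0.5800+0.3980) + (1/8)(0.7820+0.5800) + (1/8)(1.0000+0.7820)
  = 0.0008 + 0.0066 + 0.0262 + 0.0552 + 0.0846 + 0.1222 + 0.1702 + 0.2227 = 0.6887
G = 1 − 0.6887 = 0.3113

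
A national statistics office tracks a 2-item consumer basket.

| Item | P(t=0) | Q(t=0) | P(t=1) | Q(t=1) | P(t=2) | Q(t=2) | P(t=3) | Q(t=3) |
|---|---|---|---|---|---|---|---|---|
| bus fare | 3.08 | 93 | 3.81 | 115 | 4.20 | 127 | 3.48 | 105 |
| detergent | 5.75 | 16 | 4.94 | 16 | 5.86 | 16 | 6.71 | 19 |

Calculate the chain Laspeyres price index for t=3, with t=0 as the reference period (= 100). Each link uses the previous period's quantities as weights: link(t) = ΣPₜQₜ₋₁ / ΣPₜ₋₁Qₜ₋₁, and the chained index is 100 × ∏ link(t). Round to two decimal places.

Link t=0→t=1:
ΣP(t=1)Q(t=0) = 3.81×93 + 4.94×16 = 354.33 + 79.04 = 433.37
ΣP(t=0)Q(t=0) = 3.08×93 + 5.75×16 = 286.44 + 92 = 378.44
link = 433.37/378.44 = 1.145149
Link t=1→t=2:
ΣP(t=2)Q(t=1) = 4.20×115 + 5.86×16 = 483 + 93.76 = 576.76
ΣP(t=1)Q(t=1) = 3.81×115 + 4.94×16 = 438.15 + 79.04 = 517.19
link = 576.76/517.19 = 1.115180
Link t=2→t=3:
ΣP(t=3)Q(t=2) = 3.48×127 + 6.71×16 = 441.96 + 107.36 = 549.32
ΣP(t=2)Q(t=2) = 4.20×127 + 5.86×16 = 533.4 + 93.76 = 627.16
link = 549.32/627.16 = 0.875885
Chained index = 100 × 1.145149 × 1.115180 × 0.875885 = 111.8546

111.85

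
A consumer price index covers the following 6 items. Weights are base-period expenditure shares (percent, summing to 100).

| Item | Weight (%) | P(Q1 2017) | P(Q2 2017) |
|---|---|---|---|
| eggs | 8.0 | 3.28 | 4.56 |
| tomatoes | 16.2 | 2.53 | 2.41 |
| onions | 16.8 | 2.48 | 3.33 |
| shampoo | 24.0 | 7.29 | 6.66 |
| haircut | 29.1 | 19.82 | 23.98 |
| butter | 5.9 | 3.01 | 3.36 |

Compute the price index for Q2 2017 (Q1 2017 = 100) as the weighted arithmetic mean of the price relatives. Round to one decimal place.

112.8

eggs: 8.0 × (4.56/3.28) = 8.0 × 1.390244 = 11.1220
tomatoes: 16.2 × (2.41/2.53) = 16.2 × 0.952569 = 15.4316
onions: 16.8 × (3.33/2.48) = 16.8 × 1.342742 = 22.5581
shampoo: 24.0 × (6.66/7.29) = 24.0 × 0.913580 = 21.9259
haircut: 29.1 × (23.98/19.82) = 29.1 × 1.209889 = 35.2078
butter: 5.9 × (3.36/3.01) = 5.9 × 1.116279 = 6.5860
Index = Σ wᵢ·(p₁ᵢ/p₀ᵢ) = 11.1220 + 15.4316 + 22.5581 + 21.9259 + 35.2078 + 6.5860 = 112.8314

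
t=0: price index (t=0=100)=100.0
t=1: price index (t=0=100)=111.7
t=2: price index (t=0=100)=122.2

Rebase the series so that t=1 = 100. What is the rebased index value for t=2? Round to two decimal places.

Rebased(t=2) = 122.2 / 111.7 × 100 = 109.4002

109.40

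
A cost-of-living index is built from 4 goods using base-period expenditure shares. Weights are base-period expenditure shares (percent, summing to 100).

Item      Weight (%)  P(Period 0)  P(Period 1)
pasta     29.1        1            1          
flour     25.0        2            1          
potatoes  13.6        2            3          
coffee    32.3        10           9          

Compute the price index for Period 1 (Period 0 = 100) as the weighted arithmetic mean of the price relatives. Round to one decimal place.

91.1

pasta: 29.1 × (1/1) = 29.1 × 1.000000 = 29.1000
flour: 25.0 × (1/2) = 25.0 × 0.500000 = 12.5000
potatoes: 13.6 × (3/2) = 13.6 × 1.500000 = 20.4000
coffee: 32.3 × (9/10) = 32.3 × 0.900000 = 29.0700
Index = Σ wᵢ·(p₁ᵢ/p₀ᵢ) = 29.1000 + 12.5000 + 20.4000 + 29.0700 = 91.0700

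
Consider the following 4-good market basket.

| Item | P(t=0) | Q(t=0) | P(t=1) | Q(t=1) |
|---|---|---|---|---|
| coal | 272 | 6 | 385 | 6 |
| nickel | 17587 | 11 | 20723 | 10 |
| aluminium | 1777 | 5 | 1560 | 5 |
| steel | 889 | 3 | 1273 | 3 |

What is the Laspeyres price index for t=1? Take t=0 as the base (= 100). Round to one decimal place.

Laspeyres price index uses base-period quantities as weights.
ΣP(t=1)·Q(t=0) = 385×6 + 20723×11 + 1560×5 + 1273×3 = 2310 + 227953 + 7800 + 3819 = 241882
ΣP(t=0)·Q(t=0) = 272×6 + 17587×11 + 1777×5 + 889×3 = 1632 + 193457 + 8885 + 2667 = 206641
Index = 241882 / 206641 × 100 = 117.0542

117.1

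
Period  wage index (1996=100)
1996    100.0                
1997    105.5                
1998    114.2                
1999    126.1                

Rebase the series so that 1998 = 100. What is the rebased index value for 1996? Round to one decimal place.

87.6

Rebased(1996) = 100.0 / 114.2 × 100 = 87.5657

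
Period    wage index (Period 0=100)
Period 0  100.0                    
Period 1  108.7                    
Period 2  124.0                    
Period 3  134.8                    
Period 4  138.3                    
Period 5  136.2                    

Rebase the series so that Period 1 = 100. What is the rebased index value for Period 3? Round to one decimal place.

124.0

Rebased(Period 3) = 134.8 / 108.7 × 100 = 124.0110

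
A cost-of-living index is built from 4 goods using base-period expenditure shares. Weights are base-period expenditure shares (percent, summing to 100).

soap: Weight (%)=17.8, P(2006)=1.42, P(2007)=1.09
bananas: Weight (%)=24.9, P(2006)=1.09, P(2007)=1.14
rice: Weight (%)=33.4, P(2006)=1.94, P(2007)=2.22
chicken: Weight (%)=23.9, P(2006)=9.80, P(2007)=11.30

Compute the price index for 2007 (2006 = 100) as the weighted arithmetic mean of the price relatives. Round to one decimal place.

soap: 17.8 × (1.09/1.42) = 17.8 × 0.767606 = 13.6634
bananas: 24.9 × (1.14/1.09) = 24.9 × 1.045872 = 26.0422
rice: 33.4 × (2.22/1.94) = 33.4 × 1.144330 = 38.2206
chicken: 23.9 × (11.30/9.80) = 23.9 × 1.153061 = 27.5582
Index = Σ wᵢ·(p₁ᵢ/p₀ᵢ) = 13.6634 + 26.0422 + 38.2206 + 27.5582 = 105.4844

105.5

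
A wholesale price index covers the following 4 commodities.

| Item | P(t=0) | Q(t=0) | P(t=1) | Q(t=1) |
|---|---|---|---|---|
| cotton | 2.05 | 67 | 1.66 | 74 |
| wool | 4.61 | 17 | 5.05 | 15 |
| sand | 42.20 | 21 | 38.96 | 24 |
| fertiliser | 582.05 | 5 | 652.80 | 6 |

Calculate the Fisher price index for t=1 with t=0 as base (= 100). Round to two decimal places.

Laspeyres component (base-period weights):
ΣP(t=1)Q(t=0) = 1.66×67 + 5.05×17 + 38.96×21 + 652.80×5 = 111.22 + 85.85 + 818.16 + 3264 = 4279.23
ΣP(t=0)Q(t=0) = 2.05×67 + 4.61×17 + 42.20×21 + 582.05×5 = 137.35 + 78.37 + 886.2 + 2910.25 = 4012.17
L = 4279.23 / 4012.17 × 100 = 106.6562
Paasche component (current-period weights):
ΣP(t=1)Q(t=1) = 1.66×74 + 5.05×15 + 38.96×24 + 652.80×6 = 122.84 + 75.75 + 935.04 + 3916.8 = 5050.43
ΣP(t=0)Q(t=1) = 2.05×74 + 4.61×15 + 42.20×24 + 582.05×6 = 151.7 + 69.15 + 1012.8 + 3492.3 = 4725.95
P = 5050.43 / 4725.95 × 100 = 106.8659
Fisher = √(L × P) = √(106.6562 × 106.8659) = 106.7610

106.76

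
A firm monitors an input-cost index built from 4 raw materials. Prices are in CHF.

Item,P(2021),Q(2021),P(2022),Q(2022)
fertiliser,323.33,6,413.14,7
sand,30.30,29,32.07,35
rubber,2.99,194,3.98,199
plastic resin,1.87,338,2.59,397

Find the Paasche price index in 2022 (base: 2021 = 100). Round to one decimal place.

125.2

Paasche price index uses current-period quantities as weights.
ΣP(2022)·Q(2022) = 413.14×7 + 32.07×35 + 3.98×199 + 2.59×397 = 2891.98 + 1122.45 + 792.02 + 1028.23 = 5834.68
ΣP(2021)·Q(2022) = 323.33×7 + 30.30×35 + 2.99×199 + 1.87×397 = 2263.31 + 1060.5 + 595.01 + 742.39 = 4661.21
Index = 5834.68 / 4661.21 × 100 = 125.1752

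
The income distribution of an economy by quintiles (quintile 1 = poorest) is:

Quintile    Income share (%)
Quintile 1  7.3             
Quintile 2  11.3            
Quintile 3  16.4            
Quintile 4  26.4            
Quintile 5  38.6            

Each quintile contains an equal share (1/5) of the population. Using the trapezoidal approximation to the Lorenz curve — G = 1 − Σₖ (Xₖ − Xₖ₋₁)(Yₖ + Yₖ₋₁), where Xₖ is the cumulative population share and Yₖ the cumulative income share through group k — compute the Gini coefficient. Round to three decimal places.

Cumulative income shares Yₖ: 0.0730, 0.1860, 0.3500, 0.6140, 1.0000
Σ (Xₖ−Xₖ₋₁)(Yₖ+Yₖ₋₁) = (1/5)(0.0730+0.0000) + (1/5)(0.1860+0.0730) + (1/5)(0.3500+0.1860) + (1/5)(0.6140+0.3500) + (1/5)(1.0000+0.6140)
  = 0.0146 + 0.0518 + 0.1072 + 0.1928 + 0.3228 = 0.6892
G = 1 − 0.6892 = 0.3108

0.311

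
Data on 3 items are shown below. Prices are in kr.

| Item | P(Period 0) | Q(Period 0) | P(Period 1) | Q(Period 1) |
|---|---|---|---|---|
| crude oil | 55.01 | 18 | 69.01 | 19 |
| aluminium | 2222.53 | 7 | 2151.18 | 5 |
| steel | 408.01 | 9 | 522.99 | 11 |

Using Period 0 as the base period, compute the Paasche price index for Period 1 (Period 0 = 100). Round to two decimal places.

Paasche price index uses current-period quantities as weights.
ΣP(Period 1)·Q(Period 1) = 69.01×19 + 2151.18×5 + 522.99×11 = 1311.19 + 10755.9 + 5752.89 = 17819.98
ΣP(Period 0)·Q(Period 1) = 55.01×19 + 2222.53×5 + 408.01×11 = 1045.19 + 11112.65 + 4488.11 = 16645.95
Index = 17819.98 / 16645.95 × 100 = 107.0529

107.05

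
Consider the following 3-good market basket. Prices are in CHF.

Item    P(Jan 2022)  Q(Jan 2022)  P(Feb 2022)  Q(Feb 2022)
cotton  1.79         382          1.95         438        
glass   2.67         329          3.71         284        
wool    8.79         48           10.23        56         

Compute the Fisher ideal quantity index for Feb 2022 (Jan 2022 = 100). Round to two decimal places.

101.76

Laspeyres component (base-period weights):
ΣP(Jan 2022)Q(Feb 2022) = 1.79×438 + 2.67×284 + 8.79×56 = 784.02 + 758.28 + 492.24 = 2034.54
ΣP(Jan 2022)Q(Jan 2022) = 1.79×382 + 2.67×329 + 8.79×48 = 683.78 + 878.43 + 421.92 = 1984.13
L = 2034.54 / 1984.13 × 100 = 102.5407
Paasche component (current-period weights):
ΣP(Feb 2022)Q(Feb 2022) = 1.95×438 + 3.71×284 + 10.23×56 = 854.1 + 1053.64 + 572.88 = 2480.62
ΣP(Feb 2022)Q(Jan 2022) = 1.95×382 + 3.71×329 + 10.23×48 = 744.9 + 1220.59 + 491.04 = 2456.53
P = 2480.62 / 2456.53 × 100 = 100.9807
Fisher = √(L × P) = √(102.5407 × 100.9807) = 101.7577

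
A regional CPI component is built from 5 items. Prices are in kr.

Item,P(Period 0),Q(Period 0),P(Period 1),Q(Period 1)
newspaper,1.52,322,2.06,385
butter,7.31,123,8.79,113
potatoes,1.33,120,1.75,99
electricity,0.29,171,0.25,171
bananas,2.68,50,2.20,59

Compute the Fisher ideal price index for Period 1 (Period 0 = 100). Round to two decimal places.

Laspeyres component (base-period weights):
ΣP(Period 1)Q(Period 0) = 2.06×322 + 8.79×123 + 1.75×120 + 0.25×171 + 2.20×50 = 663.32 + 1081.17 + 210 + 42.75 + 110 = 2107.24
ΣP(Period 0)Q(Period 0) = 1.52×322 + 7.31×123 + 1.33×120 + 0.29×171 + 2.68×50 = 489.44 + 899.13 + 159.6 + 49.59 + 134 = 1731.76
L = 2107.24 / 1731.76 × 100 = 121.6820
Paasche component (current-period weights):
ΣP(Period 1)Q(Period 1) = 2.06×385 + 8.79×113 + 1.75×99 + 0.25×171 + 2.20×59 = 793.1 + 993.27 + 173.25 + 42.75 + 129.8 = 2132.17
ΣP(Period 0)Q(Period 1) = 1.52×385 + 7.31×113 + 1.33×99 + 0.29×171 + 2.68×59 = 585.2 + 826.03 + 131.67 + 49.59 + 158.12 = 1750.61
P = 2132.17 / 1750.61 × 100 = 121.7958
Fisher = √(L × P) = √(121.6820 × 121.7958) = 121.7389

121.74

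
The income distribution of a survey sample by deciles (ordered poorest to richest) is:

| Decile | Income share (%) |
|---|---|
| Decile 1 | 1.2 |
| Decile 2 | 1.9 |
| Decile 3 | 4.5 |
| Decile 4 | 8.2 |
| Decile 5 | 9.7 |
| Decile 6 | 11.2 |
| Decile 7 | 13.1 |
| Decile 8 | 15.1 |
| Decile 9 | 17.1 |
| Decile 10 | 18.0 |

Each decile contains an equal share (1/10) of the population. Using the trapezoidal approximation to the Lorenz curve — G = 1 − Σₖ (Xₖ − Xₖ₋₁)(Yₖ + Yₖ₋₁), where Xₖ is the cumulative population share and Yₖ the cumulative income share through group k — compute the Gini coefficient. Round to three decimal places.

0.327

Cumulative income shares Yₖ: 0.0120, 0.0310, 0.0760, 0.1580, 0.2550, 0.3670, 0.4980, 0.6490, 0.8200, 1.0000
Σ (Xₖ−Xₖ₋₁)(Yₖ+Yₖ₋₁) = (1/10)(0.0120+0.0000) + (1/10)(0.0310+0.0120) + (1/10)(0.0760+0.0310) + (1/10)(0.1580+0.0760) + (1/10)(0.2550+0.1580) + (1/10)(0.3670+0.2550) + (1/10)(0.4980+0.3670) + (1/10)(0.6490+0.4980) + (1/10)(0.8200+0.6490) + (1/10)(1.0000+0.8200)
  = 0.0012 + 0.0043 + 0.0107 + 0.0234 + 0.0413 + 0.0622 + 0.0865 + 0.1147 + 0.1469 + 0.1820 = 0.6732
G = 1 − 0.6732 = 0.3268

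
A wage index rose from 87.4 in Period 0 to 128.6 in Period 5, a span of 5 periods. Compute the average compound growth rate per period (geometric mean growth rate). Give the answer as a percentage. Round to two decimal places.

Growth factor = (128.6/87.4)^(1/5) = (1.471396)^(1/5) = 1.080304
Growth rate = 1.080304 − 1 = 0.080304 = 8.0304%

8.03%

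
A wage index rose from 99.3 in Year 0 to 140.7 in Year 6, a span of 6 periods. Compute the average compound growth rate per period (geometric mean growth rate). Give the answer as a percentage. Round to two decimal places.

Growth factor = (140.7/99.3)^(1/6) = (1.416918)^(1/6) = 1.059801
Growth rate = 1.059801 − 1 = 0.059801 = 5.9801%

5.98%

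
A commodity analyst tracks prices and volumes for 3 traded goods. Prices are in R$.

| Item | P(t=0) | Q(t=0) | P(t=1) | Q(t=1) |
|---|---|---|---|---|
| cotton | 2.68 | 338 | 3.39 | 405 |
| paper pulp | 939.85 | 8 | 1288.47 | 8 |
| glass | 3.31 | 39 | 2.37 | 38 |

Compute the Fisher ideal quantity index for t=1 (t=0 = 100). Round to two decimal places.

102.00

Laspeyres component (base-period weights):
ΣP(t=0)Q(t=1) = 2.68×405 + 939.85×8 + 3.31×38 = 1085.4 + 7518.8 + 125.78 = 8729.98
ΣP(t=0)Q(t=0) = 2.68×338 + 939.85×8 + 3.31×39 = 905.84 + 7518.8 + 129.09 = 8553.73
L = 8729.98 / 8553.73 × 100 = 102.0605
Paasche component (current-period weights):
ΣP(t=1)Q(t=1) = 3.39×405 + 1288.47×8 + 2.37×38 = 1372.95 + 10307.76 + 90.06 = 11770.77
ΣP(t=1)Q(t=0) = 3.39×338 + 1288.47×8 + 2.37×39 = 1145.82 + 10307.76 + 92.43 = 11546.01
P = 11770.77 / 11546.01 × 100 = 101.9466
Fisher = √(L × P) = √(102.0605 × 101.9466) = 102.0036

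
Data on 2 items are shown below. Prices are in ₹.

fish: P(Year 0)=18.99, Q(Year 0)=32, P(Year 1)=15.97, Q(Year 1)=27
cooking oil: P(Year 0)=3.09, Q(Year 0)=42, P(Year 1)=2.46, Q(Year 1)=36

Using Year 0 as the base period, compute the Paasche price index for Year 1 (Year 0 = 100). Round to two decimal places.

Paasche price index uses current-period quantities as weights.
ΣP(Year 1)·Q(Year 1) = 15.97×27 + 2.46×36 = 431.19 + 88.56 = 519.75
ΣP(Year 0)·Q(Year 1) = 18.99×27 + 3.09×36 = 512.73 + 111.24 = 623.97
Index = 519.75 / 623.97 × 100 = 83.2973

83.30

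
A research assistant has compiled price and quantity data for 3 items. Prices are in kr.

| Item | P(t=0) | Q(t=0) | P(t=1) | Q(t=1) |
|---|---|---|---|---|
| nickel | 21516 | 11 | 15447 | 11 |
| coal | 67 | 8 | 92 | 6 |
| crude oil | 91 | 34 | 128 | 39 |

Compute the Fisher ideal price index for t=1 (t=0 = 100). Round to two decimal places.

72.87

Laspeyres component (base-period weights):
ΣP(t=1)Q(t=0) = 15447×11 + 92×8 + 128×34 = 169917 + 736 + 4352 = 175005
ΣP(t=0)Q(t=0) = 21516×11 + 67×8 + 91×34 = 236676 + 536 + 3094 = 240306
L = 175005 / 240306 × 100 = 72.8259
Paasche component (current-period weights):
ΣP(t=1)Q(t=1) = 15447×11 + 92×6 + 128×39 = 169917 + 552 + 4992 = 175461
ΣP(t=0)Q(t=1) = 21516×11 + 67×6 + 91×39 = 236676 + 402 + 3549 = 240627
P = 175461 / 240627 × 100 = 72.9183
Fisher = √(L × P) = √(72.8259 × 72.9183) = 72.8721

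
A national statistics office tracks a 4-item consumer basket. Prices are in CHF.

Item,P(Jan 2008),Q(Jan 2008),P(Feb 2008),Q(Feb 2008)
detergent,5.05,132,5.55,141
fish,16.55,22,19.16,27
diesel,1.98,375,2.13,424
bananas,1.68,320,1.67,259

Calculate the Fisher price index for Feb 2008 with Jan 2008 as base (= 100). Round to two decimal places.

107.97

Laspeyres component (base-period weights):
ΣP(Feb 2008)Q(Jan 2008) = 5.55×132 + 19.16×22 + 2.13×375 + 1.67×320 = 732.6 + 421.52 + 798.75 + 534.4 = 2487.27
ΣP(Jan 2008)Q(Jan 2008) = 5.05×132 + 16.55×22 + 1.98×375 + 1.68×320 = 666.6 + 364.1 + 742.5 + 537.6 = 2310.8
L = 2487.27 / 2310.8 × 100 = 107.6367
Paasche component (current-period weights):
ΣP(Feb 2008)Q(Feb 2008) = 5.55×141 + 19.16×27 + 2.13×424 + 1.67×259 = 782.55 + 517.32 + 903.12 + 432.53 = 2635.52
ΣP(Jan 2008)Q(Feb 2008) = 5.05×141 + 16.55×27 + 1.98×424 + 1.68×259 = 712.05 + 446.85 + 839.52 + 435.12 = 2433.54
P = 2635.52 / 2433.54 × 100 = 108.2998
Fisher = √(L × P) = √(107.6367 × 108.2998) = 107.9678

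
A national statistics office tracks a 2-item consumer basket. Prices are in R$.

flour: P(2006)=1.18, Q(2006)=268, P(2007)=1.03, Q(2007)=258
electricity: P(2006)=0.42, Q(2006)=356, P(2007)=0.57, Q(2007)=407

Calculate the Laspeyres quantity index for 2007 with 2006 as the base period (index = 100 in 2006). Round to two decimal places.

102.07

Laspeyres quantity index uses base-period prices as weights.
ΣP(2006)·Q(2007) = 1.18×258 + 0.42×407 = 304.44 + 170.94 = 475.38
ΣP(2006)·Q(2006) = 1.18×268 + 0.42×356 = 316.24 + 149.52 = 465.76
Index = 475.38 / 465.76 × 100 = 102.0654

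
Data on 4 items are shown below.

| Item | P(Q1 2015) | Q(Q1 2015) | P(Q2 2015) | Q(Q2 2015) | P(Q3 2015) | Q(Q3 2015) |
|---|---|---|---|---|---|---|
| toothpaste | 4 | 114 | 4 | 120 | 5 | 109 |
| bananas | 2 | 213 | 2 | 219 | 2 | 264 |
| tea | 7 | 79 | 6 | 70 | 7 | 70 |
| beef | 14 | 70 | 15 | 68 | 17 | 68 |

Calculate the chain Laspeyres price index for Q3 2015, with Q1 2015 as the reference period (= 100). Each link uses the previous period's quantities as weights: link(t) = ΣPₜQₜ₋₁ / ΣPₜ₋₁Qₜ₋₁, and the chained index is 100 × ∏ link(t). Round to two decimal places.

Link Q1 2015→Q2 2015:
ΣP(Q2 2015)Q(Q1 2015) = 4×114 + 2×213 + 6×79 + 15×70 = 456 + 426 + 474 + 1050 = 2406
ΣP(Q1 2015)Q(Q1 2015) = 4×114 + 2×213 + 7×79 + 14×70 = 456 + 426 + 553 + 980 = 2415
link = 2406/2415 = 0.996273
Link Q2 2015→Q3 2015:
ΣP(Q3 2015)Q(Q2 2015) = 5×120 + 2×219 + 7×70 + 17×68 = 600 + 438 + 490 + 1156 = 2684
ΣP(Q2 2015)Q(Q2 2015) = 4×120 + 2×219 + 6×70 + 15×68 = 480 + 438 + 420 + 1020 = 2358
link = 2684/2358 = 1.138253
Chained index = 100 × 0.996273 × 1.138253 = 113.4011

113.40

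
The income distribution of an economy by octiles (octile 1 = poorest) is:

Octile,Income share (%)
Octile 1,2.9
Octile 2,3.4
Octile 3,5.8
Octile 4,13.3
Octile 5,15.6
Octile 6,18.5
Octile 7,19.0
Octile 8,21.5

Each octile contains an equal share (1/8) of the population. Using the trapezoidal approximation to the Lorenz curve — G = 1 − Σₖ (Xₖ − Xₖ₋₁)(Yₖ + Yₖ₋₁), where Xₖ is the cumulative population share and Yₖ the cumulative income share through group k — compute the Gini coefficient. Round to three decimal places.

Cumulative income shares Yₖ: 0.0290, 0.0630, 0.1210, 0.2540, 0.4100, 0.5950, 0.7850, 1.0000
Σ (Xₖ−Xₖ₋₁)(Yₖ+Yₖ₋₁) = (1/8)(0.0290+0.0000) + (1/8)(0.0630+0.0290) + (1/8)(0.1210+0.0630) + (1/8)(0.2540+0.1210) + (1/8)(0.4100+0.2540) + (1/8)(0.5950+0.4100) + (1/8)(0.7850+0.5950) + (1/8)(1.0000+0.7850)
  = 0.0036 + 0.0115 + 0.0230 + 0.0469 + 0.0830 + 0.1256 + 0.1725 + 0.2231 = 0.6892
G = 1 − 0.6892 = 0.3108

0.311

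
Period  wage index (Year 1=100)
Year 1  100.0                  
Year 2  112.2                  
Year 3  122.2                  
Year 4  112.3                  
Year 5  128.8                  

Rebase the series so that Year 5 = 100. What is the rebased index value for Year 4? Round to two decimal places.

87.19

Rebased(Year 4) = 112.3 / 128.8 × 100 = 87.1894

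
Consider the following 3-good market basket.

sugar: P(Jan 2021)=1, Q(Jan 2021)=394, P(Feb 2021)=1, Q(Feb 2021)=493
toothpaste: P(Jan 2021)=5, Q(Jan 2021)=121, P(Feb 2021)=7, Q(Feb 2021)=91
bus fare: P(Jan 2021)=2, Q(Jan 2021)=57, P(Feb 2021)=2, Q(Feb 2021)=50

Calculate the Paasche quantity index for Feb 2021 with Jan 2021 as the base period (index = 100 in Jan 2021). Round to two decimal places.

90.77

Paasche quantity index uses current-period prices as weights.
ΣP(Feb 2021)·Q(Feb 2021) = 1×493 + 7×91 + 2×50 = 493 + 637 + 100 = 1230
ΣP(Feb 2021)·Q(Jan 2021) = 1×394 + 7×121 + 2×57 = 394 + 847 + 114 = 1355
Index = 1230 / 1355 × 100 = 90.7749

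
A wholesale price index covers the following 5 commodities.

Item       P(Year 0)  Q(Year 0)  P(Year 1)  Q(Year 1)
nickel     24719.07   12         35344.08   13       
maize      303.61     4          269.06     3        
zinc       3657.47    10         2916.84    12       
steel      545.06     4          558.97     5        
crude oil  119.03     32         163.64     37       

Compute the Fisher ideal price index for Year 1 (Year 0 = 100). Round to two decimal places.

135.36

Laspeyres component (base-period weights):
ΣP(Year 1)Q(Year 0) = 35344.08×12 + 269.06×4 + 2916.84×10 + 558.97×4 + 163.64×32 = 424128.96 + 1076.24 + 29168.4 + 2235.88 + 5236.48 = 461845.96
ΣP(Year 0)Q(Year 0) = 24719.07×12 + 303.61×4 + 3657.47×10 + 545.06×4 + 119.03×32 = 296628.84 + 1214.44 + 36574.7 + 2180.24 + 3808.96 = 340407.18
L = 461845.96 / 340407.18 × 100 = 135.6746
Paasche component (current-period weights):
ΣP(Year 1)Q(Year 1) = 35344.08×13 + 269.06×3 + 2916.84×12 + 558.97×5 + 163.64×37 = 459473.04 + 807.18 + 35002.08 + 2794.85 + 6054.68 = 504131.83
ΣP(Year 0)Q(Year 1) = 24719.07×13 + 303.61×3 + 3657.47×12 + 545.06×5 + 119.03×37 = 321347.91 + 910.83 + 43889.64 + 2725.3 + 4404.11 = 373277.79
P = 504131.83 / 373277.79 × 100 = 135.0554
Fisher = √(L × P) = √(135.6746 × 135.0554) = 135.3646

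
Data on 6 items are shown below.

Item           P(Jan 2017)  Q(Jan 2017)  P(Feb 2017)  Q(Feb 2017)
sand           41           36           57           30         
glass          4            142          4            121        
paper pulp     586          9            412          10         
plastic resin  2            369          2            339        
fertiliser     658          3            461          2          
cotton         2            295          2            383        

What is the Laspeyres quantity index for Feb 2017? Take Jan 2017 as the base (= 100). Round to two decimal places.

97.31

Laspeyres quantity index uses base-period prices as weights.
ΣP(Jan 2017)·Q(Feb 2017) = 41×30 + 4×121 + 586×10 + 2×339 + 658×2 + 2×383 = 1230 + 484 + 5860 + 678 + 1316 + 766 = 10334
ΣP(Jan 2017)·Q(Jan 2017) = 41×36 + 4×142 + 586×9 + 2×369 + 658×3 + 2×295 = 1476 + 568 + 5274 + 738 + 1974 + 590 = 10620
Index = 10334 / 10620 × 100 = 97.3070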